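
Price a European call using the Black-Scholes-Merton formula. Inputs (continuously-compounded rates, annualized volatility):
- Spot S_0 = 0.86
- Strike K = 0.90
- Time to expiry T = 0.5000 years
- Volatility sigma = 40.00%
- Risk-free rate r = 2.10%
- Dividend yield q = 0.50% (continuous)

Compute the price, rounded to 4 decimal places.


d1 = (ln(S/K) + (r - q + 0.5*sigma^2) * T) / (sigma * sqrt(T)) = 0.00897186
d2 = d1 - sigma * sqrt(T) = -0.27387085
exp(-rT) = 0.98955493; exp(-qT) = 0.99750312
C = S_0 * exp(-qT) * N(d1) - K * exp(-rT) * N(d2)
N(d1) = 0.50357921; N(d2) = 0.39209194
C = 0.8600 * 0.99750312 * 0.50357921 - 0.9000 * 0.98955493 * 0.39209194 = 0.0828

Answer: Price = 0.0828


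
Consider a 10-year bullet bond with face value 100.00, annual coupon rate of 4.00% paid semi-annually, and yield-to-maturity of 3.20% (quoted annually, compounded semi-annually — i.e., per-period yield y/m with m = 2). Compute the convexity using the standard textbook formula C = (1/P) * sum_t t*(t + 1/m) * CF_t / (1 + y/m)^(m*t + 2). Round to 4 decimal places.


Coupon per period c = face * coupon_rate / m = 2.000000
Periods per year m = 2; per-period yield y/m = 0.016000
Number of cashflows N = 20
Cashflows (t years, CF_t, discount factor 1/(1+y/m)^(m*t), PV):
  t = 0.5000: CF_t = 2.000000, DF = 0.984252, PV = 1.968504
  t = 1.0000: CF_t = 2.000000, DF = 0.968752, PV = 1.937504
  t = 1.5000: CF_t = 2.000000, DF = 0.953496, PV = 1.906992
  t = 2.0000: CF_t = 2.000000, DF = 0.938480, PV = 1.876961
  t = 2.5000: CF_t = 2.000000, DF = 0.923701, PV = 1.847402
  t = 3.0000: CF_t = 2.000000, DF = 0.909155, PV = 1.818309
  t = 3.5000: CF_t = 2.000000, DF = 0.894837, PV = 1.789674
  t = 4.0000: CF_t = 2.000000, DF = 0.880745, PV = 1.761491
  t = 4.5000: CF_t = 2.000000, DF = 0.866875, PV = 1.733751
  t = 5.0000: CF_t = 2.000000, DF = 0.853224, PV = 1.706447
  t = 5.5000: CF_t = 2.000000, DF = 0.839787, PV = 1.679574
  t = 6.0000: CF_t = 2.000000, DF = 0.826562, PV = 1.653124
  t = 6.5000: CF_t = 2.000000, DF = 0.813545, PV = 1.627091
  t = 7.0000: CF_t = 2.000000, DF = 0.800734, PV = 1.601467
  t = 7.5000: CF_t = 2.000000, DF = 0.788124, PV = 1.576247
  t = 8.0000: CF_t = 2.000000, DF = 0.775712, PV = 1.551425
  t = 8.5000: CF_t = 2.000000, DF = 0.763496, PV = 1.526993
  t = 9.0000: CF_t = 2.000000, DF = 0.751473, PV = 1.502946
  t = 9.5000: CF_t = 2.000000, DF = 0.739639, PV = 1.479277
  t = 10.0000: CF_t = 102.000000, DF = 0.727991, PV = 74.255053
Price P = sum_t PV_t = 106.800232
Convexity numerator sum_t t*(t + 1/m) * CF_t / (1+y/m)^(m*t + 2):
  t = 0.5000: term = 0.953496
  t = 1.0000: term = 2.815441
  t = 1.5000: term = 5.542207
  t = 2.0000: term = 9.091546
  t = 2.5000: term = 13.422558
  t = 3.0000: term = 18.495651
  t = 3.5000: term = 24.272508
  t = 4.0000: term = 30.716054
  t = 4.5000: term = 37.790421
  t = 5.0000: term = 45.460917
  t = 5.5000: term = 53.693997
  t = 6.0000: term = 62.457226
  t = 6.5000: term = 71.719256
  t = 7.0000: term = 81.449791
  t = 7.5000: term = 91.619562
  t = 8.0000: term = 102.200299
  t = 8.5000: term = 113.164701
  t = 9.0000: term = 124.486412
  t = 9.5000: term = 136.139996
  t = 10.0000: term = 7553.146286
Convexity = (1/P) * sum = 8578.638325 / 106.800232 = 80.324154

Answer: Convexity = 80.3242


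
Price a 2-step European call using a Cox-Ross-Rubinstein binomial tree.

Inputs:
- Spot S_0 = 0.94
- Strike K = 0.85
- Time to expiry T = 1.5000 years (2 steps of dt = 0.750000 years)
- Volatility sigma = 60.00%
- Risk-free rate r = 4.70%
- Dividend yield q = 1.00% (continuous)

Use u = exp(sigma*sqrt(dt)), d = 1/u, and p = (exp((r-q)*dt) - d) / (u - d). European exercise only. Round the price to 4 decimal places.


Answer: Price = V(0,0) = 0.3082

Derivation:
dt = T/N = 0.750000
u = exp(sigma*sqrt(dt)) = 1.681381; d = 1/u = 0.594749
p = (exp((r-q)*dt) - d) / (u - d) = 0.398837
Discount per step: exp(-r*dt) = 0.965364
Stock lattice S(k, i) with i counting down-moves:
  k=0: S(0,0) = 0.9400
  k=1: S(1,0) = 1.5805; S(1,1) = 0.5591
  k=2: S(2,0) = 2.6574; S(2,1) = 0.9400; S(2,2) = 0.3325
Terminal payoffs V(N, i) = max(S_T - K, 0):
  V(2,0) = 1.807418; V(2,1) = 0.090000; V(2,2) = 0.000000
Backward induction: V(k, i) = exp(-r*dt) * [p * V(k+1, i) + (1-p) * V(k+1, i+1)].
  V(1,0) = exp(-r*dt) * [p*1.807418 + (1-p)*0.090000] = 0.748129
  V(1,1) = exp(-r*dt) * [p*0.090000 + (1-p)*0.000000] = 0.034652
  V(0,0) = exp(-r*dt) * [p*0.748129 + (1-p)*0.034652] = 0.308157


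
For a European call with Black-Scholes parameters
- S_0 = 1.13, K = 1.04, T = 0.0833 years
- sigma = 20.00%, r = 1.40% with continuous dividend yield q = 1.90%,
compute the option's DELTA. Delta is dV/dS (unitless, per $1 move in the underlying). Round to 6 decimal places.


d1 = 1.4594827163; d2 = 1.4017592375
phi(d1) = 0.1375203418; exp(-qT) = 0.9984185518; exp(-rT) = 0.9988344797
N(d1) = 0.9277838528
Delta = exp(-qT) * N(d1) = 0.9984185518 * 0.9277838528 = 0.926317

Answer: Delta = 0.926317


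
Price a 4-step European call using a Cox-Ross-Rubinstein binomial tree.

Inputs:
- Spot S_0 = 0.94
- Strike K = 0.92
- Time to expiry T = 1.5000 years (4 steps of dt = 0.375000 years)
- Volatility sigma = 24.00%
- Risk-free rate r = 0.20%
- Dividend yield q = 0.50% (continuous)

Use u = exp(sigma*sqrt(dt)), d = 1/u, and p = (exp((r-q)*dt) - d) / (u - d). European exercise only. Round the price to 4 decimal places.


Answer: Price = V(0,0) = 0.1131

Derivation:
dt = T/N = 0.375000
u = exp(sigma*sqrt(dt)) = 1.158319; d = 1/u = 0.863320
p = (exp((r-q)*dt) - d) / (u - d) = 0.459512
Discount per step: exp(-r*dt) = 0.999250
Stock lattice S(k, i) with i counting down-moves:
  k=0: S(0,0) = 0.9400
  k=1: S(1,0) = 1.0888; S(1,1) = 0.8115
  k=2: S(2,0) = 1.2612; S(2,1) = 0.9400; S(2,2) = 0.7006
  k=3: S(3,0) = 1.4609; S(3,1) = 1.0888; S(3,2) = 0.8115; S(3,3) = 0.6048
  k=4: S(4,0) = 1.6922; S(4,1) = 1.2612; S(4,2) = 0.9400; S(4,3) = 0.7006; S(4,4) = 0.5222
Terminal payoffs V(N, i) = max(S_T - K, 0):
  V(4,0) = 0.772154; V(4,1) = 0.341200; V(4,2) = 0.020000; V(4,3) = 0.000000; V(4,4) = 0.000000
Backward induction: V(k, i) = exp(-r*dt) * [p * V(k+1, i) + (1-p) * V(k+1, i+1)].
  V(3,0) = exp(-r*dt) * [p*0.772154 + (1-p)*0.341200] = 0.538824
  V(3,1) = exp(-r*dt) * [p*0.341200 + (1-p)*0.020000] = 0.167470
  V(3,2) = exp(-r*dt) * [p*0.020000 + (1-p)*0.000000] = 0.009183
  V(3,3) = exp(-r*dt) * [p*0.000000 + (1-p)*0.000000] = 0.000000
  V(2,0) = exp(-r*dt) * [p*0.538824 + (1-p)*0.167470] = 0.337858
  V(2,1) = exp(-r*dt) * [p*0.167470 + (1-p)*0.009183] = 0.081856
  V(2,2) = exp(-r*dt) * [p*0.009183 + (1-p)*0.000000] = 0.004217
  V(1,0) = exp(-r*dt) * [p*0.337858 + (1-p)*0.081856] = 0.199343
  V(1,1) = exp(-r*dt) * [p*0.081856 + (1-p)*0.004217] = 0.039863
  V(0,0) = exp(-r*dt) * [p*0.199343 + (1-p)*0.039863] = 0.113061


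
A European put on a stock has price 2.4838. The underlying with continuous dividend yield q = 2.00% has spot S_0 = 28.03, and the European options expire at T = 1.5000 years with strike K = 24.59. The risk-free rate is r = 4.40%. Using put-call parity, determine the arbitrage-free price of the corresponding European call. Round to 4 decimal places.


Answer: Call price = 6.6659

Derivation:
Put-call parity: C - P = S_0 * exp(-qT) - K * exp(-rT).
S_0 * exp(-qT) = 28.0300 * 0.97044553 = 27.20158831
K * exp(-rT) = 24.5900 * 0.93613086 = 23.01945795
C = P + S*exp(-qT) - K*exp(-rT)
C = 2.4838 + 27.20158831 - 23.01945795 = 6.6659


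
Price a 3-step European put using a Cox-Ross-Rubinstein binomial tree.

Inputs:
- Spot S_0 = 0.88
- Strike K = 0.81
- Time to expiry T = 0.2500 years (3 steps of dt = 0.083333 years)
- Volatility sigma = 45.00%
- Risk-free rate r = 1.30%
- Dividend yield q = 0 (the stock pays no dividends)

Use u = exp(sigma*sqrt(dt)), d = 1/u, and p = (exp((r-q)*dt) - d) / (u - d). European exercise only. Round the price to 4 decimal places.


Answer: Price = V(0,0) = 0.0461

Derivation:
dt = T/N = 0.083333
u = exp(sigma*sqrt(dt)) = 1.138719; d = 1/u = 0.878180
p = (exp((r-q)*dt) - d) / (u - d) = 0.471730
Discount per step: exp(-r*dt) = 0.998917
Stock lattice S(k, i) with i counting down-moves:
  k=0: S(0,0) = 0.8800
  k=1: S(1,0) = 1.0021; S(1,1) = 0.7728
  k=2: S(2,0) = 1.1411; S(2,1) = 0.8800; S(2,2) = 0.6787
  k=3: S(3,0) = 1.2994; S(3,1) = 1.0021; S(3,2) = 0.7728; S(3,3) = 0.5960
Terminal payoffs V(N, i) = max(K - S_T, 0):
  V(3,0) = 0.000000; V(3,1) = 0.000000; V(3,2) = 0.037202; V(3,3) = 0.214018
Backward induction: V(k, i) = exp(-r*dt) * [p * V(k+1, i) + (1-p) * V(k+1, i+1)].
  V(2,0) = exp(-r*dt) * [p*0.000000 + (1-p)*0.000000] = 0.000000
  V(2,1) = exp(-r*dt) * [p*0.000000 + (1-p)*0.037202] = 0.019631
  V(2,2) = exp(-r*dt) * [p*0.037202 + (1-p)*0.214018] = 0.130467
  V(1,0) = exp(-r*dt) * [p*0.000000 + (1-p)*0.019631] = 0.010359
  V(1,1) = exp(-r*dt) * [p*0.019631 + (1-p)*0.130467] = 0.078098
  V(0,0) = exp(-r*dt) * [p*0.010359 + (1-p)*0.078098] = 0.046094


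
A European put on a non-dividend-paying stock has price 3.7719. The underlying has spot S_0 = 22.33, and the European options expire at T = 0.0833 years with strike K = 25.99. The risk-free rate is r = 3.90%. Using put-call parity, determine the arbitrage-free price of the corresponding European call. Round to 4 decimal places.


Answer: Call price = 0.1962

Derivation:
Put-call parity: C - P = S_0 * exp(-qT) - K * exp(-rT).
S_0 * exp(-qT) = 22.3300 * 1.00000000 = 22.33000000
K * exp(-rT) = 25.9900 * 0.99675657 = 25.90570329
C = P + S*exp(-qT) - K*exp(-rT)
C = 3.7719 + 22.33000000 - 25.90570329 = 0.1962


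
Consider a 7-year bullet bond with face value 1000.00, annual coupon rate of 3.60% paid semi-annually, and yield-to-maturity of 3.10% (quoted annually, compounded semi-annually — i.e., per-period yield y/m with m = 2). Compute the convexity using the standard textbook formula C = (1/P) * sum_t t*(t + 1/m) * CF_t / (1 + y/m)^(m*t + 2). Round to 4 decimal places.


Coupon per period c = face * coupon_rate / m = 18.000000
Periods per year m = 2; per-period yield y/m = 0.015500
Number of cashflows N = 14
Cashflows (t years, CF_t, discount factor 1/(1+y/m)^(m*t), PV):
  t = 0.5000: CF_t = 18.000000, DF = 0.984737, PV = 17.725258
  t = 1.0000: CF_t = 18.000000, DF = 0.969706, PV = 17.454710
  t = 1.5000: CF_t = 18.000000, DF = 0.954905, PV = 17.188292
  t = 2.0000: CF_t = 18.000000, DF = 0.940330, PV = 16.925940
  t = 2.5000: CF_t = 18.000000, DF = 0.925977, PV = 16.667592
  t = 3.0000: CF_t = 18.000000, DF = 0.911844, PV = 16.413188
  t = 3.5000: CF_t = 18.000000, DF = 0.897926, PV = 16.162666
  t = 4.0000: CF_t = 18.000000, DF = 0.884220, PV = 15.915969
  t = 4.5000: CF_t = 18.000000, DF = 0.870724, PV = 15.673037
  t = 5.0000: CF_t = 18.000000, DF = 0.857434, PV = 15.433813
  t = 5.5000: CF_t = 18.000000, DF = 0.844347, PV = 15.198240
  t = 6.0000: CF_t = 18.000000, DF = 0.831459, PV = 14.966263
  t = 6.5000: CF_t = 18.000000, DF = 0.818768, PV = 14.737827
  t = 7.0000: CF_t = 1018.000000, DF = 0.806271, PV = 820.783826
Price P = sum_t PV_t = 1031.246621
Convexity numerator sum_t t*(t + 1/m) * CF_t / (1+y/m)^(m*t + 2):
  t = 0.5000: term = 8.594146
  t = 1.0000: term = 25.388910
  t = 1.5000: term = 50.002777
  t = 2.0000: term = 82.065939
  t = 2.5000: term = 121.219999
  t = 3.0000: term = 167.117674
  t = 3.5000: term = 219.422516
  t = 4.0000: term = 277.808630
  t = 4.5000: term = 341.960401
  t = 5.0000: term = 411.572232
  t = 5.5000: term = 486.348280
  t = 6.0000: term = 566.002206
  t = 6.5000: term = 650.256925
  t = 7.0000: term = 41785.753460
Convexity = (1/P) * sum = 45193.514094 / 1031.246621 = 43.824157

Answer: Convexity = 43.8242


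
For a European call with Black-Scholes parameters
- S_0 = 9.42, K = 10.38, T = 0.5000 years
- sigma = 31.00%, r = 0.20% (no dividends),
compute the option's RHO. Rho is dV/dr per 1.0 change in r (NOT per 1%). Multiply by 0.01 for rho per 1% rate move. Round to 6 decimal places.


Answer: Rho = 1.513593

Derivation:
d1 = -0.3285573445; d2 = -0.5477604466
phi(d1) = 0.3779801880; exp(-qT) = 1.0000000000; exp(-rT) = 0.9990004998
N(d2) = 0.2919282004
Rho = K*T*exp(-rT)*N(d2) = 10.3800 * 0.5000 * 0.9990004998 * 0.2919282004 = 1.513593


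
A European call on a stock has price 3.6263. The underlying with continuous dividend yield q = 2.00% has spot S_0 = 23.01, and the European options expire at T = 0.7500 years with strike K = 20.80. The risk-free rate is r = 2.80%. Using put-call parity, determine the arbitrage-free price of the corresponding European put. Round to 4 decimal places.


Put-call parity: C - P = S_0 * exp(-qT) - K * exp(-rT).
S_0 * exp(-qT) = 23.0100 * 0.98511194 = 22.66742573
K * exp(-rT) = 20.8000 * 0.97921896 = 20.36775446
P = C - S*exp(-qT) + K*exp(-rT)
P = 3.6263 - 22.66742573 + 20.36775446 = 1.3266

Answer: Put price = 1.3266


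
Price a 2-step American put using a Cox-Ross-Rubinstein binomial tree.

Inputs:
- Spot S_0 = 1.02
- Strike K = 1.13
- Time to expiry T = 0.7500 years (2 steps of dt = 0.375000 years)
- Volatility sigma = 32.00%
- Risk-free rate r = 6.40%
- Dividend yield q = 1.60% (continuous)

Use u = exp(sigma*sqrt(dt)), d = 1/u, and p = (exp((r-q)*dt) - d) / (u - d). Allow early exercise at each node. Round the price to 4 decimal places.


dt = T/N = 0.375000
u = exp(sigma*sqrt(dt)) = 1.216477; d = 1/u = 0.822046
p = (exp((r-q)*dt) - d) / (u - d) = 0.497215
Discount per step: exp(-r*dt) = 0.976286
Stock lattice S(k, i) with i counting down-moves:
  k=0: S(0,0) = 1.0200
  k=1: S(1,0) = 1.2408; S(1,1) = 0.8385
  k=2: S(2,0) = 1.5094; S(2,1) = 1.0200; S(2,2) = 0.6893
Terminal payoffs V(N, i) = max(K - S_T, 0):
  V(2,0) = 0.000000; V(2,1) = 0.110000; V(2,2) = 0.440726
Backward induction: V(k, i) = exp(-r*dt) * [p * V(k+1, i) + (1-p) * V(k+1, i+1)]; then take max(V_cont, immediate exercise) for American.
  V(1,0) = exp(-r*dt) * [p*0.000000 + (1-p)*0.110000] = 0.053995; exercise = 0.000000; V(1,0) = max -> 0.053995
  V(1,1) = exp(-r*dt) * [p*0.110000 + (1-p)*0.440726] = 0.269732; exercise = 0.291513; V(1,1) = max -> 0.291513
  V(0,0) = exp(-r*dt) * [p*0.053995 + (1-p)*0.291513] = 0.169303; exercise = 0.110000; V(0,0) = max -> 0.169303

Answer: Price = V(0,0) = 0.1693


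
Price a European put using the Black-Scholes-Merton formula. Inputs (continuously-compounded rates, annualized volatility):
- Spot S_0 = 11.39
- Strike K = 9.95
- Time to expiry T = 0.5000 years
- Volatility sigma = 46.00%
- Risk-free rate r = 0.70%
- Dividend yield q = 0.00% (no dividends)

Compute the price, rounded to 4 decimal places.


d1 = (ln(S/K) + (r - q + 0.5*sigma^2) * T) / (sigma * sqrt(T)) = 0.58893764
d2 = d1 - sigma * sqrt(T) = 0.26366852
exp(-rT) = 0.99650612; exp(-qT) = 1.00000000
P = K * exp(-rT) * N(-d2) - S_0 * exp(-qT) * N(-d1)
N(-d1) = 0.27795155; N(-d2) = 0.39601768
P = 9.9500 * 0.99650612 * 0.39601768 - 11.3900 * 1.00000000 * 0.27795155 = 0.7607

Answer: Price = 0.7607


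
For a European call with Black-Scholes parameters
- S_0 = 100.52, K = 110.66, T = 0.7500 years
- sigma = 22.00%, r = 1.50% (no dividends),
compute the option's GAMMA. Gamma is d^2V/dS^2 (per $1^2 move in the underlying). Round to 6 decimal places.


Answer: Gamma = 0.019592

Derivation:
d1 = -0.3501142561; d2 = -0.5406398449
phi(d1) = 0.3752253390; exp(-qT) = 1.0000000000; exp(-rT) = 0.9888130446
Gamma = exp(-qT) * phi(d1) / (S * sigma * sqrt(T)) = 1.0000000000 * 0.3752253390 / (100.5200 * 0.2200 * 0.8660254038) = 0.019592


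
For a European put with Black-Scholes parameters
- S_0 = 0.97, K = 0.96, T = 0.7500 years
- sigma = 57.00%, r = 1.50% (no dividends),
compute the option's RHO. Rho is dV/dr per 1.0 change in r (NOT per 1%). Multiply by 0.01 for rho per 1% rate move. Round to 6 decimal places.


Answer: Rho = -0.413246

Derivation:
d1 = 0.2906002170; d2 = -0.2030342632
phi(d1) = 0.3824479260; exp(-qT) = 1.0000000000; exp(-rT) = 0.9888130446
N(-d2) = 0.5804458741
Rho = -K*T*exp(-rT)*N(-d2) = -0.9600 * 0.7500 * 0.9888130446 * 0.5804458741 = -0.413246


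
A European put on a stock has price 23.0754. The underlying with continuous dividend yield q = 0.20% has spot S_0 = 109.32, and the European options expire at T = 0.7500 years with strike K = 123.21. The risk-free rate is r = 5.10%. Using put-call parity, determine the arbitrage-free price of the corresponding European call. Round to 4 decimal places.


Put-call parity: C - P = S_0 * exp(-qT) - K * exp(-rT).
S_0 * exp(-qT) = 109.3200 * 0.99850112 = 109.15614292
K * exp(-rT) = 123.2100 * 0.96247229 = 118.58621119
C = P + S*exp(-qT) - K*exp(-rT)
C = 23.0754 + 109.15614292 - 118.58621119 = 13.6453

Answer: Call price = 13.6453


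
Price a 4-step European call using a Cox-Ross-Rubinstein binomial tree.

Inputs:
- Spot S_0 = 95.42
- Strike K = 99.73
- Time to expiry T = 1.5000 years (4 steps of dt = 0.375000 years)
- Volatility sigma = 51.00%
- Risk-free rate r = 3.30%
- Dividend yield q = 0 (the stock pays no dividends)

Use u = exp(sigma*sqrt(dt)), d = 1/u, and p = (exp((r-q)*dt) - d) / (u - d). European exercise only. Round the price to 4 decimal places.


Answer: Price = V(0,0) = 22.8840

Derivation:
dt = T/N = 0.375000
u = exp(sigma*sqrt(dt)) = 1.366578; d = 1/u = 0.731755
p = (exp((r-q)*dt) - d) / (u - d) = 0.442166
Discount per step: exp(-r*dt) = 0.987701
Stock lattice S(k, i) with i counting down-moves:
  k=0: S(0,0) = 95.4200
  k=1: S(1,0) = 130.3989; S(1,1) = 69.8240
  k=2: S(2,0) = 178.2003; S(2,1) = 95.4200; S(2,2) = 51.0941
  k=3: S(3,0) = 243.5246; S(3,1) = 130.3989; S(3,2) = 69.8240; S(3,3) = 37.3883
  k=4: S(4,0) = 332.7954; S(4,1) = 178.2003; S(4,2) = 95.4200; S(4,3) = 51.0941; S(4,4) = 27.3591
Terminal payoffs V(N, i) = max(S_T - K, 0):
  V(4,0) = 233.065427; V(4,1) = 78.470280; V(4,2) = 0.000000; V(4,3) = 0.000000; V(4,4) = 0.000000
Backward induction: V(k, i) = exp(-r*dt) * [p * V(k+1, i) + (1-p) * V(k+1, i+1)].
  V(3,0) = exp(-r*dt) * [p*233.065427 + (1-p)*78.470280] = 145.021169
  V(3,1) = exp(-r*dt) * [p*78.470280 + (1-p)*0.000000] = 34.270141
  V(3,2) = exp(-r*dt) * [p*0.000000 + (1-p)*0.000000] = 0.000000
  V(3,3) = exp(-r*dt) * [p*0.000000 + (1-p)*0.000000] = 0.000000
  V(2,0) = exp(-r*dt) * [p*145.021169 + (1-p)*34.270141] = 82.216697
  V(2,1) = exp(-r*dt) * [p*34.270141 + (1-p)*0.000000] = 14.966718
  V(2,2) = exp(-r*dt) * [p*0.000000 + (1-p)*0.000000] = 0.000000
  V(1,0) = exp(-r*dt) * [p*82.216697 + (1-p)*14.966718] = 44.152571
  V(1,1) = exp(-r*dt) * [p*14.966718 + (1-p)*0.000000] = 6.536380
  V(0,0) = exp(-r*dt) * [p*44.152571 + (1-p)*6.536380] = 22.884021


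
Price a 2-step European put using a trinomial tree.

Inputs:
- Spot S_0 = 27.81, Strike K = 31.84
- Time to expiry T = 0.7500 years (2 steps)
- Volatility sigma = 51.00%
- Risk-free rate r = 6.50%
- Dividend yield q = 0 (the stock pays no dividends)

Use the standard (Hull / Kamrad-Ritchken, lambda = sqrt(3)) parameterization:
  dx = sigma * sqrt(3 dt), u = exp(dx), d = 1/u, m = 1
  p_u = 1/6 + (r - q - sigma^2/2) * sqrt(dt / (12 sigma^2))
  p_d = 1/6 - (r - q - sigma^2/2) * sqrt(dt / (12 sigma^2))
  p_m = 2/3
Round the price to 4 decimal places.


Answer: Price = V(0,0) = 6.4396

Derivation:
dt = T/N = 0.375000; dx = sigma*sqrt(3*dt) = 0.540937
u = exp(dx) = 1.717615; d = 1/u = 0.582203
p_u = 0.144119, p_m = 0.666667, p_d = 0.189214
Discount per step: exp(-r*dt) = 0.975920
Stock lattice S(k, j) with j the centered position index:
  k=0: S(0,+0) = 27.8100
  k=1: S(1,-1) = 16.1911; S(1,+0) = 27.8100; S(1,+1) = 47.7669
  k=2: S(2,-2) = 9.4265; S(2,-1) = 16.1911; S(2,+0) = 27.8100; S(2,+1) = 47.7669; S(2,+2) = 82.0451
Terminal payoffs V(N, j) = max(K - S_T, 0):
  V(2,-2) = 22.413524; V(2,-1) = 15.648944; V(2,+0) = 4.030000; V(2,+1) = 0.000000; V(2,+2) = 0.000000
Backward induction: V(k, j) = exp(-r*dt) * [p_u * V(k+1, j+1) + p_m * V(k+1, j) + p_d * V(k+1, j-1)]
  V(1,-1) = exp(-r*dt) * [p_u*4.030000 + p_m*15.648944 + p_d*22.413524] = 14.887059
  V(1,+0) = exp(-r*dt) * [p_u*0.000000 + p_m*4.030000 + p_d*15.648944] = 5.511674
  V(1,+1) = exp(-r*dt) * [p_u*0.000000 + p_m*0.000000 + p_d*4.030000] = 0.744172
  V(0,+0) = exp(-r*dt) * [p_u*0.744172 + p_m*5.511674 + p_d*14.887059] = 6.439649


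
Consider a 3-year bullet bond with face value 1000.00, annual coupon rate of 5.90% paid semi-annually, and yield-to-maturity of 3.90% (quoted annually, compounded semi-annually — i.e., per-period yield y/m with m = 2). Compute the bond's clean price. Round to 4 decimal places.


Answer: Price = 1056.1089

Derivation:
Coupon per period c = face * coupon_rate / m = 29.500000
Periods per year m = 2; per-period yield y/m = 0.019500
Number of cashflows N = 6
Cashflows (t years, CF_t, discount factor 1/(1+y/m)^(m*t), PV):
  t = 0.5000: CF_t = 29.500000, DF = 0.980873, PV = 28.935753
  t = 1.0000: CF_t = 29.500000, DF = 0.962112, PV = 28.382298
  t = 1.5000: CF_t = 29.500000, DF = 0.943709, PV = 27.839429
  t = 2.0000: CF_t = 29.500000, DF = 0.925659, PV = 27.306944
  t = 2.5000: CF_t = 29.500000, DF = 0.907954, PV = 26.784643
  t = 3.0000: CF_t = 1029.500000, DF = 0.890588, PV = 916.859882
Price P = sum_t PV_t = 1056.108949


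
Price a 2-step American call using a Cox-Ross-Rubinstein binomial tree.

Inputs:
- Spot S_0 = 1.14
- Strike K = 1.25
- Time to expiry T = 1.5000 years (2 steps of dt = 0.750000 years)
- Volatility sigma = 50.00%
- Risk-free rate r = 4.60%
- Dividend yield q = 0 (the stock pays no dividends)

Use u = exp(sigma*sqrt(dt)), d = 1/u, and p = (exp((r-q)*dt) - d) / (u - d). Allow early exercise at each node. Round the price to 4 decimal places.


Answer: Price = V(0,0) = 0.2552

Derivation:
dt = T/N = 0.750000
u = exp(sigma*sqrt(dt)) = 1.541896; d = 1/u = 0.648552
p = (exp((r-q)*dt) - d) / (u - d) = 0.432700
Discount per step: exp(-r*dt) = 0.966088
Stock lattice S(k, i) with i counting down-moves:
  k=0: S(0,0) = 1.1400
  k=1: S(1,0) = 1.7578; S(1,1) = 0.7393
  k=2: S(2,0) = 2.7103; S(2,1) = 1.1400; S(2,2) = 0.4795
Terminal payoffs V(N, i) = max(S_T - K, 0):
  V(2,0) = 1.460285; V(2,1) = 0.000000; V(2,2) = 0.000000
Backward induction: V(k, i) = exp(-r*dt) * [p * V(k+1, i) + (1-p) * V(k+1, i+1)]; then take max(V_cont, immediate exercise) for American.
  V(1,0) = exp(-r*dt) * [p*1.460285 + (1-p)*0.000000] = 0.610438; exercise = 0.507761; V(1,0) = max -> 0.610438
  V(1,1) = exp(-r*dt) * [p*0.000000 + (1-p)*0.000000] = 0.000000; exercise = 0.000000; V(1,1) = max -> 0.000000
  V(0,0) = exp(-r*dt) * [p*0.610438 + (1-p)*0.000000] = 0.255179; exercise = 0.000000; V(0,0) = max -> 0.255179


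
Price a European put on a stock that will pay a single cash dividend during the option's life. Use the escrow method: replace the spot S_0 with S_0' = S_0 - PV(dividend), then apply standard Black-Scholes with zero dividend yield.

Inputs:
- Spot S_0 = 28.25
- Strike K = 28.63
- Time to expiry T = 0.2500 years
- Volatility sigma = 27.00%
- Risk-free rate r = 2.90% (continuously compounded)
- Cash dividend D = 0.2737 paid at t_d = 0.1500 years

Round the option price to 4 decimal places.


PV(D) = D * exp(-r * t_d) = 0.2737 * 0.99565945 = 0.27251199
S_0' = S_0 - PV(D) = 28.2500 - 0.27251199 = 27.97748801
d1 = (ln(S_0'/K) + (r + sigma^2/2)*T) / (sigma*sqrt(T)) = -0.04957357
d2 = d1 - sigma*sqrt(T) = -0.18457357
exp(-rT) = 0.99277622
N(-d1) = 0.51976890; N(-d2) = 0.57321824
P = K * exp(-rT) * N(-d2) - S_0' * N(-d1) = 28.6300 * 0.99277622 * 0.57321824 - 27.97748801 * 0.51976890 = 1.7509

Answer: Price = 1.7509


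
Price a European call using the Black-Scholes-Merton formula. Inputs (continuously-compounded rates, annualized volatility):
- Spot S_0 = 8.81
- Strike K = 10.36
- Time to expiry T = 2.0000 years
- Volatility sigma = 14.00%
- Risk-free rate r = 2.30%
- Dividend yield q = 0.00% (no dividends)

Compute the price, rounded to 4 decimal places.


d1 = (ln(S/K) + (r - q + 0.5*sigma^2) * T) / (sigma * sqrt(T)) = -0.48722080
d2 = d1 - sigma * sqrt(T) = -0.68521070
exp(-rT) = 0.95504196; exp(-qT) = 1.00000000
C = S_0 * exp(-qT) * N(d1) - K * exp(-rT) * N(d2)
N(d1) = 0.31305093; N(d2) = 0.24660549
C = 8.8100 * 1.00000000 * 0.31305093 - 10.3600 * 0.95504196 * 0.24660549 = 0.3180

Answer: Price = 0.3180


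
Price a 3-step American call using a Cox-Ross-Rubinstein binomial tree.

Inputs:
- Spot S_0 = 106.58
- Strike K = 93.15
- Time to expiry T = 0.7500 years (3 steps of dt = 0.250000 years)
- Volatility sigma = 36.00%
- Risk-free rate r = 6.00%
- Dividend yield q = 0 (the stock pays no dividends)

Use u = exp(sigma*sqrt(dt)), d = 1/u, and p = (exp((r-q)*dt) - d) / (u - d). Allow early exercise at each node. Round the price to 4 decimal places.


Answer: Price = V(0,0) = 22.7968

Derivation:
dt = T/N = 0.250000
u = exp(sigma*sqrt(dt)) = 1.197217; d = 1/u = 0.835270
p = (exp((r-q)*dt) - d) / (u - d) = 0.496876
Discount per step: exp(-r*dt) = 0.985112
Stock lattice S(k, i) with i counting down-moves:
  k=0: S(0,0) = 106.5800
  k=1: S(1,0) = 127.5994; S(1,1) = 89.0231
  k=2: S(2,0) = 152.7642; S(2,1) = 106.5800; S(2,2) = 74.3583
  k=3: S(3,0) = 182.8920; S(3,1) = 127.5994; S(3,2) = 89.0231; S(3,3) = 62.1093
Terminal payoffs V(N, i) = max(S_T - K, 0):
  V(3,0) = 89.742011; V(3,1) = 34.449427; V(3,2) = 0.000000; V(3,3) = 0.000000
Backward induction: V(k, i) = exp(-r*dt) * [p * V(k+1, i) + (1-p) * V(k+1, i+1)]; then take max(V_cont, immediate exercise) for American.
  V(2,0) = exp(-r*dt) * [p*89.742011 + (1-p)*34.449427] = 61.001072; exercise = 59.614249; V(2,0) = max -> 61.001072
  V(2,1) = exp(-r*dt) * [p*34.449427 + (1-p)*0.000000] = 16.862253; exercise = 13.430000; V(2,1) = max -> 16.862253
  V(2,2) = exp(-r*dt) * [p*0.000000 + (1-p)*0.000000] = 0.000000; exercise = 0.000000; V(2,2) = max -> 0.000000
  V(1,0) = exp(-r*dt) * [p*61.001072 + (1-p)*16.862253] = 38.216209; exercise = 34.449427; V(1,0) = max -> 38.216209
  V(1,1) = exp(-r*dt) * [p*16.862253 + (1-p)*0.000000] = 8.253710; exercise = 0.000000; V(1,1) = max -> 8.253710
  V(0,0) = exp(-r*dt) * [p*38.216209 + (1-p)*8.253710] = 22.796827; exercise = 13.430000; V(0,0) = max -> 22.796827


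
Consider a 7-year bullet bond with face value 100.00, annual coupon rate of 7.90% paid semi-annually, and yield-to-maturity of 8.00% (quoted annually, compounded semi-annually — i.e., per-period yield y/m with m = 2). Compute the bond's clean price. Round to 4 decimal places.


Coupon per period c = face * coupon_rate / m = 3.950000
Periods per year m = 2; per-period yield y/m = 0.040000
Number of cashflows N = 14
Cashflows (t years, CF_t, discount factor 1/(1+y/m)^(m*t), PV):
  t = 0.5000: CF_t = 3.950000, DF = 0.961538, PV = 3.798077
  t = 1.0000: CF_t = 3.950000, DF = 0.924556, PV = 3.651997
  t = 1.5000: CF_t = 3.950000, DF = 0.888996, PV = 3.511536
  t = 2.0000: CF_t = 3.950000, DF = 0.854804, PV = 3.376477
  t = 2.5000: CF_t = 3.950000, DF = 0.821927, PV = 3.246612
  t = 3.0000: CF_t = 3.950000, DF = 0.790315, PV = 3.121742
  t = 3.5000: CF_t = 3.950000, DF = 0.759918, PV = 3.001675
  t = 4.0000: CF_t = 3.950000, DF = 0.730690, PV = 2.886226
  t = 4.5000: CF_t = 3.950000, DF = 0.702587, PV = 2.775218
  t = 5.0000: CF_t = 3.950000, DF = 0.675564, PV = 2.668478
  t = 5.5000: CF_t = 3.950000, DF = 0.649581, PV = 2.565845
  t = 6.0000: CF_t = 3.950000, DF = 0.624597, PV = 2.467158
  t = 6.5000: CF_t = 3.950000, DF = 0.600574, PV = 2.372268
  t = 7.0000: CF_t = 103.950000, DF = 0.577475, PV = 60.028535
Price P = sum_t PV_t = 99.471844

Answer: Price = 99.4718


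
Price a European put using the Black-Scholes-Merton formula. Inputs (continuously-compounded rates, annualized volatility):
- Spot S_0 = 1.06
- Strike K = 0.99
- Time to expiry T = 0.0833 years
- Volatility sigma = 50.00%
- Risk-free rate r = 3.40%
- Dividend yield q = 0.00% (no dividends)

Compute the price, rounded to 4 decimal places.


d1 = (ln(S/K) + (r - q + 0.5*sigma^2) * T) / (sigma * sqrt(T)) = 0.56520463
d2 = d1 - sigma * sqrt(T) = 0.42089594
exp(-rT) = 0.99717181; exp(-qT) = 1.00000000
P = K * exp(-rT) * N(-d2) - S_0 * exp(-qT) * N(-d1)
N(-d1) = 0.28596729; N(-d2) = 0.33691554
P = 0.9900 * 0.99717181 * 0.33691554 - 1.0600 * 1.00000000 * 0.28596729 = 0.0295

Answer: Price = 0.0295


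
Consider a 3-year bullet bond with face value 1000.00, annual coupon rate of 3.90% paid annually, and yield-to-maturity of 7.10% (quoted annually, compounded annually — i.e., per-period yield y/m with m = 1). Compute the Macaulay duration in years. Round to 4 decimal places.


Coupon per period c = face * coupon_rate / m = 39.000000
Periods per year m = 1; per-period yield y/m = 0.071000
Number of cashflows N = 3
Cashflows (t years, CF_t, discount factor 1/(1+y/m)^(m*t), PV):
  t = 1.0000: CF_t = 39.000000, DF = 0.933707, PV = 36.414566
  t = 2.0000: CF_t = 39.000000, DF = 0.871808, PV = 34.000528
  t = 3.0000: CF_t = 1039.000000, DF = 0.814013, PV = 845.759988
Price P = sum_t PV_t = 916.175082
Macaulay numerator sum_t t * PV_t:
  t * PV_t at t = 1.0000: 36.414566
  t * PV_t at t = 2.0000: 68.001057
  t * PV_t at t = 3.0000: 2537.279963
Macaulay duration D = (sum_t t * PV_t) / P = 2641.695585 / 916.175082 = 2.883396

Answer: Macaulay duration = 2.8834 years


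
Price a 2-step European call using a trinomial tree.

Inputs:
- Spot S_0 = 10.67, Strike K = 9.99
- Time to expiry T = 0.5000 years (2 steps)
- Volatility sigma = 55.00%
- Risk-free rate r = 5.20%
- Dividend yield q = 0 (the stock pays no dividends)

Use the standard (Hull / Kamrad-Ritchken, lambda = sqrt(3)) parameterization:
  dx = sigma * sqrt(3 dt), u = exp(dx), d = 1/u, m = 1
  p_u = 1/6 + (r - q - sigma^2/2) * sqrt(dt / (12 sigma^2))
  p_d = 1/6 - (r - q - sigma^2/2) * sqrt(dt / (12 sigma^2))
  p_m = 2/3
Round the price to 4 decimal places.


Answer: Price = V(0,0) = 1.9844

Derivation:
dt = T/N = 0.250000; dx = sigma*sqrt(3*dt) = 0.476314
u = exp(dx) = 1.610128; d = 1/u = 0.621068
p_u = 0.140620, p_m = 0.666667, p_d = 0.192713
Discount per step: exp(-r*dt) = 0.987084
Stock lattice S(k, j) with j the centered position index:
  k=0: S(0,+0) = 10.6700
  k=1: S(1,-1) = 6.6268; S(1,+0) = 10.6700; S(1,+1) = 17.1801
  k=2: S(2,-2) = 4.1157; S(2,-1) = 6.6268; S(2,+0) = 10.6700; S(2,+1) = 17.1801; S(2,+2) = 27.6621
Terminal payoffs V(N, j) = max(S_T - K, 0):
  V(2,-2) = 0.000000; V(2,-1) = 0.000000; V(2,+0) = 0.680000; V(2,+1) = 7.190071; V(2,+2) = 17.672121
Backward induction: V(k, j) = exp(-r*dt) * [p_u * V(k+1, j+1) + p_m * V(k+1, j) + p_d * V(k+1, j-1)]
  V(1,-1) = exp(-r*dt) * [p_u*0.680000 + p_m*0.000000 + p_d*0.000000] = 0.094387
  V(1,+0) = exp(-r*dt) * [p_u*7.190071 + p_m*0.680000 + p_d*0.000000] = 1.445489
  V(1,+1) = exp(-r*dt) * [p_u*17.672121 + p_m*7.190071 + p_d*0.680000] = 7.313784
  V(0,+0) = exp(-r*dt) * [p_u*7.313784 + p_m*1.445489 + p_d*0.094387] = 1.984351


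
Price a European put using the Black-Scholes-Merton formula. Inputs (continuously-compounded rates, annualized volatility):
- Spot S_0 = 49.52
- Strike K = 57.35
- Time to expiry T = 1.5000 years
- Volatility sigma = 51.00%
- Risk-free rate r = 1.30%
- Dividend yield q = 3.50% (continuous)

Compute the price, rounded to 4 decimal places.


d1 = (ln(S/K) + (r - q + 0.5*sigma^2) * T) / (sigma * sqrt(T)) = 0.02446093
d2 = d1 - sigma * sqrt(T) = -0.60015895
exp(-rT) = 0.98068890; exp(-qT) = 0.94885432
P = K * exp(-rT) * N(-d2) - S_0 * exp(-qT) * N(-d1)
N(-d1) = 0.49024247; N(-d2) = 0.72579985
P = 57.3500 * 0.98068890 * 0.72579985 - 49.5200 * 0.94885432 * 0.49024247 = 17.7857

Answer: Price = 17.7857


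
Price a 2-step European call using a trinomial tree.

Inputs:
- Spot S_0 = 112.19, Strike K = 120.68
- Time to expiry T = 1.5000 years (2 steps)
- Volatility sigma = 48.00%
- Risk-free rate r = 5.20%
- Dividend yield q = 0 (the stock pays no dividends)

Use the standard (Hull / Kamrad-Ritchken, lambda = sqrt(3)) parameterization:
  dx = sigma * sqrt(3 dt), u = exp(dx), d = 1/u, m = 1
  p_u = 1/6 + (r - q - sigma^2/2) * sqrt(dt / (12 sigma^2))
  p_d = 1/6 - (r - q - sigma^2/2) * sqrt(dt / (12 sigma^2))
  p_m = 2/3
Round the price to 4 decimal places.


Answer: Price = V(0,0) = 23.9512

Derivation:
dt = T/N = 0.750000; dx = sigma*sqrt(3*dt) = 0.720000
u = exp(dx) = 2.054433; d = 1/u = 0.486752
p_u = 0.133750, p_m = 0.666667, p_d = 0.199583
Discount per step: exp(-r*dt) = 0.961751
Stock lattice S(k, j) with j the centered position index:
  k=0: S(0,+0) = 112.1900
  k=1: S(1,-1) = 54.6087; S(1,+0) = 112.1900; S(1,+1) = 230.4869
  k=2: S(2,-2) = 26.5809; S(2,-1) = 54.6087; S(2,+0) = 112.1900; S(2,+1) = 230.4869; S(2,+2) = 473.5199
Terminal payoffs V(N, j) = max(S_T - K, 0):
  V(2,-2) = 0.000000; V(2,-1) = 0.000000; V(2,+0) = 0.000000; V(2,+1) = 109.806862; V(2,+2) = 352.839864
Backward induction: V(k, j) = exp(-r*dt) * [p_u * V(k+1, j+1) + p_m * V(k+1, j) + p_d * V(k+1, j-1)]
  V(1,-1) = exp(-r*dt) * [p_u*0.000000 + p_m*0.000000 + p_d*0.000000] = 0.000000
  V(1,+0) = exp(-r*dt) * [p_u*109.806862 + p_m*0.000000 + p_d*0.000000] = 14.124913
  V(1,+1) = exp(-r*dt) * [p_u*352.839864 + p_m*109.806862 + p_d*0.000000] = 115.791810
  V(0,+0) = exp(-r*dt) * [p_u*115.791810 + p_m*14.124913 + p_d*0.000000] = 23.951212


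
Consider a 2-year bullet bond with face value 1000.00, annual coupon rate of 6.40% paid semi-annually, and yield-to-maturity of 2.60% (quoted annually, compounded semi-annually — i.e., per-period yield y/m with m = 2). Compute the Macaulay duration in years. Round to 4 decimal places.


Coupon per period c = face * coupon_rate / m = 32.000000
Periods per year m = 2; per-period yield y/m = 0.013000
Number of cashflows N = 4
Cashflows (t years, CF_t, discount factor 1/(1+y/m)^(m*t), PV):
  t = 0.5000: CF_t = 32.000000, DF = 0.987167, PV = 31.589339
  t = 1.0000: CF_t = 32.000000, DF = 0.974498, PV = 31.183947
  t = 1.5000: CF_t = 32.000000, DF = 0.961992, PV = 30.783758
  t = 2.0000: CF_t = 1032.000000, DF = 0.949647, PV = 980.035744
Price P = sum_t PV_t = 1073.592789
Macaulay numerator sum_t t * PV_t:
  t * PV_t at t = 0.5000: 15.794669
  t * PV_t at t = 1.0000: 31.183947
  t * PV_t at t = 1.5000: 46.175638
  t * PV_t at t = 2.0000: 1960.071489
Macaulay duration D = (sum_t t * PV_t) / P = 2053.225743 / 1073.592789 = 1.912481

Answer: Macaulay duration = 1.9125 years


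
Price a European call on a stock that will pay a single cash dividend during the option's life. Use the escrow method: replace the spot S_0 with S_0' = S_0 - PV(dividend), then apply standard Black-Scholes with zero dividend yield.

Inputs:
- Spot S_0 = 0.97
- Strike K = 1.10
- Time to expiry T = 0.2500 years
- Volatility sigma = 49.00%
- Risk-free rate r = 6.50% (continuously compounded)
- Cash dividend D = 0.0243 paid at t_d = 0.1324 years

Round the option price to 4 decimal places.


PV(D) = D * exp(-r * t_d) = 0.0243 * 0.99143093 = 0.02409177
S_0' = S_0 - PV(D) = 0.9700 - 0.02409177 = 0.94590823
d1 = (ln(S_0'/K) + (r + sigma^2/2)*T) / (sigma*sqrt(T)) = -0.42717308
d2 = d1 - sigma*sqrt(T) = -0.67217308
exp(-rT) = 0.98388132
N(d1) = 0.33462663; N(d2) = 0.25073676
C = S_0' * N(d1) - K * exp(-rT) * N(d2) = 0.94590823 * 0.33462663 - 1.1000 * 0.98388132 * 0.25073676 = 0.0452

Answer: Price = 0.0452


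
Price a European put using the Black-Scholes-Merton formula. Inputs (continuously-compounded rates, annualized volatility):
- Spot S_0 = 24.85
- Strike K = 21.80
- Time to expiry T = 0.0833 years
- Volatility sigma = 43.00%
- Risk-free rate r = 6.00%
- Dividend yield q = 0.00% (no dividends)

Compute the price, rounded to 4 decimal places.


d1 = (ln(S/K) + (r - q + 0.5*sigma^2) * T) / (sigma * sqrt(T)) = 1.15745790
d2 = d1 - sigma * sqrt(T) = 1.03335242
exp(-rT) = 0.99501447; exp(-qT) = 1.00000000
P = K * exp(-rT) * N(-d2) - S_0 * exp(-qT) * N(-d1)
N(-d1) = 0.12354266; N(-d2) = 0.15071950
P = 21.8000 * 0.99501447 * 0.15071950 - 24.8500 * 1.00000000 * 0.12354266 = 0.1993

Answer: Price = 0.1993


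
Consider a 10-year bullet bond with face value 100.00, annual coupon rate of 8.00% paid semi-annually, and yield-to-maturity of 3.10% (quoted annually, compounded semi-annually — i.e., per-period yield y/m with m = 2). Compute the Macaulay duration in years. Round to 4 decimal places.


Coupon per period c = face * coupon_rate / m = 4.000000
Periods per year m = 2; per-period yield y/m = 0.015500
Number of cashflows N = 20
Cashflows (t years, CF_t, discount factor 1/(1+y/m)^(m*t), PV):
  t = 0.5000: CF_t = 4.000000, DF = 0.984737, PV = 3.938946
  t = 1.0000: CF_t = 4.000000, DF = 0.969706, PV = 3.878825
  t = 1.5000: CF_t = 4.000000, DF = 0.954905, PV = 3.819620
  t = 2.0000: CF_t = 4.000000, DF = 0.940330, PV = 3.761320
  t = 2.5000: CF_t = 4.000000, DF = 0.925977, PV = 3.703909
  t = 3.0000: CF_t = 4.000000, DF = 0.911844, PV = 3.647375
  t = 3.5000: CF_t = 4.000000, DF = 0.897926, PV = 3.591704
  t = 4.0000: CF_t = 4.000000, DF = 0.884220, PV = 3.536882
  t = 4.5000: CF_t = 4.000000, DF = 0.870724, PV = 3.482897
  t = 5.0000: CF_t = 4.000000, DF = 0.857434, PV = 3.429736
  t = 5.5000: CF_t = 4.000000, DF = 0.844347, PV = 3.377387
  t = 6.0000: CF_t = 4.000000, DF = 0.831459, PV = 3.325836
  t = 6.5000: CF_t = 4.000000, DF = 0.818768, PV = 3.275073
  t = 7.0000: CF_t = 4.000000, DF = 0.806271, PV = 3.225084
  t = 7.5000: CF_t = 4.000000, DF = 0.793964, PV = 3.175858
  t = 8.0000: CF_t = 4.000000, DF = 0.781846, PV = 3.127384
  t = 8.5000: CF_t = 4.000000, DF = 0.769912, PV = 3.079649
  t = 9.0000: CF_t = 4.000000, DF = 0.758161, PV = 3.032643
  t = 9.5000: CF_t = 4.000000, DF = 0.746589, PV = 2.986355
  t = 10.0000: CF_t = 104.000000, DF = 0.735193, PV = 76.460086
Price P = sum_t PV_t = 141.856568
Macaulay numerator sum_t t * PV_t:
  t * PV_t at t = 0.5000: 1.969473
  t * PV_t at t = 1.0000: 3.878825
  t * PV_t at t = 1.5000: 5.729431
  t * PV_t at t = 2.0000: 7.522640
  t * PV_t at t = 2.5000: 9.259773
  t * PV_t at t = 3.0000: 10.942125
  t * PV_t at t = 3.5000: 12.570963
  t * PV_t at t = 4.0000: 14.147528
  t * PV_t at t = 4.5000: 15.673037
  t * PV_t at t = 5.0000: 17.148681
  t * PV_t at t = 5.5000: 18.575627
  t * PV_t at t = 6.0000: 19.955017
  t * PV_t at t = 6.5000: 21.287972
  t * PV_t at t = 7.0000: 22.575587
  t * PV_t at t = 7.5000: 23.818935
  t * PV_t at t = 8.0000: 25.019068
  t * PV_t at t = 8.5000: 26.177016
  t * PV_t at t = 9.0000: 27.293787
  t * PV_t at t = 9.5000: 28.370368
  t * PV_t at t = 10.0000: 764.600864
Macaulay duration D = (sum_t t * PV_t) / P = 1076.516717 / 141.856568 = 7.588769

Answer: Macaulay duration = 7.5888 years


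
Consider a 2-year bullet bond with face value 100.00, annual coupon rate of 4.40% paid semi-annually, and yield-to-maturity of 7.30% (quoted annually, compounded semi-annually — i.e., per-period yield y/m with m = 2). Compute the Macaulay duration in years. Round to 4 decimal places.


Coupon per period c = face * coupon_rate / m = 2.200000
Periods per year m = 2; per-period yield y/m = 0.036500
Number of cashflows N = 4
Cashflows (t years, CF_t, discount factor 1/(1+y/m)^(m*t), PV):
  t = 0.5000: CF_t = 2.200000, DF = 0.964785, PV = 2.122528
  t = 1.0000: CF_t = 2.200000, DF = 0.930811, PV = 2.047784
  t = 1.5000: CF_t = 2.200000, DF = 0.898033, PV = 1.975672
  t = 2.0000: CF_t = 102.200000, DF = 0.866409, PV = 88.546963
Price P = sum_t PV_t = 94.692946
Macaulay numerator sum_t t * PV_t:
  t * PV_t at t = 0.5000: 1.061264
  t * PV_t at t = 1.0000: 2.047784
  t * PV_t at t = 1.5000: 2.963507
  t * PV_t at t = 2.0000: 177.093926
Macaulay duration D = (sum_t t * PV_t) / P = 183.166481 / 94.692946 = 1.934320

Answer: Macaulay duration = 1.9343 years


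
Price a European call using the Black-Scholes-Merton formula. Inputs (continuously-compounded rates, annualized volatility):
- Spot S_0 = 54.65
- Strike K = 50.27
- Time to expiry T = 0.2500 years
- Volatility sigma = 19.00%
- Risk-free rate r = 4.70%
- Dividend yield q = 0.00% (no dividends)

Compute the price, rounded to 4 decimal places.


Answer: Price = 5.3770

Derivation:
d1 = (ln(S/K) + (r - q + 0.5*sigma^2) * T) / (sigma * sqrt(T)) = 1.05056039
d2 = d1 - sigma * sqrt(T) = 0.95556039
exp(-rT) = 0.98831876; exp(-qT) = 1.00000000
C = S_0 * exp(-qT) * N(d1) - K * exp(-rT) * N(d2)
N(d1) = 0.85326973; N(d2) = 0.83035281
C = 54.6500 * 1.00000000 * 0.85326973 - 50.2700 * 0.98831876 * 0.83035281 = 5.3770


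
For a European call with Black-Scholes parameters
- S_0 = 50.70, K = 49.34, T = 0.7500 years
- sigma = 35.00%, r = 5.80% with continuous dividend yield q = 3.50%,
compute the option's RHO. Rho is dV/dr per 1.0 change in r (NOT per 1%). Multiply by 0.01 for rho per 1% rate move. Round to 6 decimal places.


Answer: Rho = 17.645103

Derivation:
d1 = 0.2981710602; d2 = -0.0049378311
phi(d1) = 0.3815964953; exp(-qT) = 0.9740915363; exp(-rT) = 0.9574325541
N(d2) = 0.4980300984
Rho = K*T*exp(-rT)*N(d2) = 49.3400 * 0.7500 * 0.9574325541 * 0.4980300984 = 17.645103
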